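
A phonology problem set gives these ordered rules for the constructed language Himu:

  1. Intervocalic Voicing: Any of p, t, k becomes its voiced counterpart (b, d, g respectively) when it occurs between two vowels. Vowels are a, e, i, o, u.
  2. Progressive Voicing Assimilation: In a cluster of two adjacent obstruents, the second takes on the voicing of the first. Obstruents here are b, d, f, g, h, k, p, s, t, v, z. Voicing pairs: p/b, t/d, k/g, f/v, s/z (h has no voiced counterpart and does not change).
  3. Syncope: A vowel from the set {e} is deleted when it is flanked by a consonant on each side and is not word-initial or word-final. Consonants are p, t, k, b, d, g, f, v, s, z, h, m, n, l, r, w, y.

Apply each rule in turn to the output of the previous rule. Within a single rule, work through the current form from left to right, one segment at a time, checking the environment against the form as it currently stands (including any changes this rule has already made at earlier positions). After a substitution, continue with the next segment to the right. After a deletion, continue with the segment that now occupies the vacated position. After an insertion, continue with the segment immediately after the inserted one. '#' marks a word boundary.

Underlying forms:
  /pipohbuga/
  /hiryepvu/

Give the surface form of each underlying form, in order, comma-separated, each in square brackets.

/pipohbuga/:
  1 Intervocalic Voicing: [pipohbuga] → [pibohbuga]
  2 Progressive Voicing Assimilation: [pibohbuga] → [pibohpuga]
  3 Syncope: no change — [pibohpuga]
/hiryepvu/:
  1 Intervocalic Voicing: no change — [hiryepvu]
  2 Progressive Voicing Assimilation: [hiryepvu] → [hiryepfu]
  3 Syncope: [hiryepfu] → [hirypfu]

[pibohpuga], [hirypfu]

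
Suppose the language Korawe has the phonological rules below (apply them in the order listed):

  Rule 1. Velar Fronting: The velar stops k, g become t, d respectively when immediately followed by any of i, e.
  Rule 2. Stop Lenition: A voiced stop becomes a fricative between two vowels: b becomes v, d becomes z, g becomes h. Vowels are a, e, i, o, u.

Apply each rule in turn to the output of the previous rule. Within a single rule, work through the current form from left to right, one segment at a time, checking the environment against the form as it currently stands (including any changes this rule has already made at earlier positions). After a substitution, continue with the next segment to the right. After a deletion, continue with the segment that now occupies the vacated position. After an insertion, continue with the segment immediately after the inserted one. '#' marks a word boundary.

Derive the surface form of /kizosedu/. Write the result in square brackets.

[tizosezu]

Rule 1 Velar Fronting: [kizosedu] → [tizosedu]
Rule 2 Stop Lenition: [tizosedu] → [tizosezu]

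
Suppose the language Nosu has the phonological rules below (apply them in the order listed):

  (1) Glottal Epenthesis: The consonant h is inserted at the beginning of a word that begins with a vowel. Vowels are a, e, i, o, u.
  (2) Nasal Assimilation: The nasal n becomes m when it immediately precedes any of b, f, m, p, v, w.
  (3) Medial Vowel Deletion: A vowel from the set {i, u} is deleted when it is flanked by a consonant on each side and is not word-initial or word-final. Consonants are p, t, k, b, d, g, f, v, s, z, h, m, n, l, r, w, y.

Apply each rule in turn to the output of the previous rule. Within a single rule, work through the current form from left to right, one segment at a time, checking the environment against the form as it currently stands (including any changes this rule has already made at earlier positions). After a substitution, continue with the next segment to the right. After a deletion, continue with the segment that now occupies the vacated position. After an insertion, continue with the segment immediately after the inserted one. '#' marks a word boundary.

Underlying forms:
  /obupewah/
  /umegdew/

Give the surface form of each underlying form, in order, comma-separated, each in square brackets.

[hobpewah], [hmegdew]

/obupewah/:
  (1) Glottal Epenthesis: [obupewah] → [hobupewah]
  (2) Nasal Assimilation: no change — [hobupewah]
  (3) Medial Vowel Deletion: [hobupewah] → [hobpewah]
/umegdew/:
  (1) Glottal Epenthesis: [umegdew] → [humegdew]
  (2) Nasal Assimilation: no change — [humegdew]
  (3) Medial Vowel Deletion: [humegdew] → [hmegdew]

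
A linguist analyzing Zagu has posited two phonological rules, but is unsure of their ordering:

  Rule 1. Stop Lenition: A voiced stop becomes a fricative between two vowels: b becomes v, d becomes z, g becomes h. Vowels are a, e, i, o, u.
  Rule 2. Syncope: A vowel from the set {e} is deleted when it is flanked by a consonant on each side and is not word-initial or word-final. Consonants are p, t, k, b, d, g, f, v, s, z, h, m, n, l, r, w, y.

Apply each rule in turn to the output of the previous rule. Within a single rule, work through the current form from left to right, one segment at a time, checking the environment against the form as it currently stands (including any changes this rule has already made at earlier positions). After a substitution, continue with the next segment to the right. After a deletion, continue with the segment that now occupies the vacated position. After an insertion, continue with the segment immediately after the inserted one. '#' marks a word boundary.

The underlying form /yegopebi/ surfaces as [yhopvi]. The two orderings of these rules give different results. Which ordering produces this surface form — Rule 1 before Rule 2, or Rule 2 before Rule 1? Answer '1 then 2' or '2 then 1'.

Order 1 then 2:
  1 Stop Lenition: [yegopebi] → [yehopevi]
  2 Syncope: [yehopevi] → [yhopvi]
  result: [yhopvi]
Order 2 then 1:
  2 Syncope: [yegopebi] → [ygopbi]
  1 Stop Lenition: no change — [ygopbi]
  result: [ygopbi]

1 then 2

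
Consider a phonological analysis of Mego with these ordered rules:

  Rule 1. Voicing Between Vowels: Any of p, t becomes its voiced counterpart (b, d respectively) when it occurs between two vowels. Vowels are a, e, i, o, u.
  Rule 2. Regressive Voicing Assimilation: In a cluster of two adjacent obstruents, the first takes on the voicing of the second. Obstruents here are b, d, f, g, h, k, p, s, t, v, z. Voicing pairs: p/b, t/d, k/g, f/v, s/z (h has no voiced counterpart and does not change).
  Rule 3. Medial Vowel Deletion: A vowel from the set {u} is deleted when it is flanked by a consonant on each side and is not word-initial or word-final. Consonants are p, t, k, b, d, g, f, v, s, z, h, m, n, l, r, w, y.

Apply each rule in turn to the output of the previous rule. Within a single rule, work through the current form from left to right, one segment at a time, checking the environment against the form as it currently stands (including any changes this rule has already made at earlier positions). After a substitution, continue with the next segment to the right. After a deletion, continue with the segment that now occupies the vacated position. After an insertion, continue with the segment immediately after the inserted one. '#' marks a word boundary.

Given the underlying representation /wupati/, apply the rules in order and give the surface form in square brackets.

Rule 1 Voicing Between Vowels: [wupati] → [wubadi]
Rule 2 Regressive Voicing Assimilation: no change — [wubadi]
Rule 3 Medial Vowel Deletion: [wubadi] → [wbadi]

[wbadi]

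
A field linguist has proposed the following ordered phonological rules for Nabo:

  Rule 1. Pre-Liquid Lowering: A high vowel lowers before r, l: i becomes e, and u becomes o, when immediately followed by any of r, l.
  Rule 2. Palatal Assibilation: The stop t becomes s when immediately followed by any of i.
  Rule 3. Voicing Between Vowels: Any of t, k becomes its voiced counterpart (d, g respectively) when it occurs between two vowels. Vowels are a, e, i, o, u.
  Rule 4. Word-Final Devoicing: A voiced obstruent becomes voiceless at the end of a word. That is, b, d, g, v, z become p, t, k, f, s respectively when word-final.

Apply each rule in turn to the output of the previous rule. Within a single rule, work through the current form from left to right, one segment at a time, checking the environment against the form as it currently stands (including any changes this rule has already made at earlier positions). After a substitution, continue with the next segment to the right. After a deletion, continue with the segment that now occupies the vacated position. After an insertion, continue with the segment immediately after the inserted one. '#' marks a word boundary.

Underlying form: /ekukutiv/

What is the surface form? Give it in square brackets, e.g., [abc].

Rule 1 Pre-Liquid Lowering: no change — [ekukutiv]
Rule 2 Palatal Assibilation: [ekukutiv] → [ekukusiv]
Rule 3 Voicing Between Vowels: [ekukusiv] → [egugusiv]
Rule 4 Word-Final Devoicing: [egugusiv] → [egugusif]

[egugusif]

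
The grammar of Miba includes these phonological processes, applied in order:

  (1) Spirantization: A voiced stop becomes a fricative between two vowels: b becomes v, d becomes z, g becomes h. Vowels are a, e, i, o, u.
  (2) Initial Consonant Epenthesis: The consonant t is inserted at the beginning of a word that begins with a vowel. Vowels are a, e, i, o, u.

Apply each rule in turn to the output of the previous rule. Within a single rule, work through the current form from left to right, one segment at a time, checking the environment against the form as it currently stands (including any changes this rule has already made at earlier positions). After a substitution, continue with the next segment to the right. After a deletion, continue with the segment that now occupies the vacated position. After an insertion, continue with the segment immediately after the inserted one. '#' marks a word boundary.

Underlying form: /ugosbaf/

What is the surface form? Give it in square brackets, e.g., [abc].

[tuhosbaf]

(1) Spirantization: [ugosbaf] → [uhosbaf]
(2) Initial Consonant Epenthesis: [uhosbaf] → [tuhosbaf]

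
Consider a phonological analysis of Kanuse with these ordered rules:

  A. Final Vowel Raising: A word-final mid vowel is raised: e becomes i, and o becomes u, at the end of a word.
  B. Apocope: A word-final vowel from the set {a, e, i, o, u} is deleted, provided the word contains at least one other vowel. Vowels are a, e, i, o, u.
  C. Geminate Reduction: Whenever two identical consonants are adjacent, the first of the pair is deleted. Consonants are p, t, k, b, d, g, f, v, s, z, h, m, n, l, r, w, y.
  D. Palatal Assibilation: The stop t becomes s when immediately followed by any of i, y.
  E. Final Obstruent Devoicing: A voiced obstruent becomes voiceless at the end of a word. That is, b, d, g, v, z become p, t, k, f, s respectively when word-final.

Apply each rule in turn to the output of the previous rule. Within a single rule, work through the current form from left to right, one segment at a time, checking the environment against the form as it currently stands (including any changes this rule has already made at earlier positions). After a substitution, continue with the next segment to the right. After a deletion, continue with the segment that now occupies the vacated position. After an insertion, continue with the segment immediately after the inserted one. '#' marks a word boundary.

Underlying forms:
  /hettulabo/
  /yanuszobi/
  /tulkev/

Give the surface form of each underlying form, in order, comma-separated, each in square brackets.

[hetulap], [yanuszop], [tulkef]

/hettulabo/:
  A Final Vowel Raising: [hettulabo] → [hettulabu]
  B Apocope: [hettulabu] → [hettulab]
  C Geminate Reduction: [hettulab] → [hetulab]
  D Palatal Assibilation: no change — [hetulab]
  E Final Obstruent Devoicing: [hetulab] → [hetulap]
/yanuszobi/:
  A Final Vowel Raising: no change — [yanuszobi]
  B Apocope: [yanuszobi] → [yanuszob]
  C Geminate Reduction: no change — [yanuszob]
  D Palatal Assibilation: no change — [yanuszob]
  E Final Obstruent Devoicing: [yanuszob] → [yanuszop]
/tulkev/:
  A Final Vowel Raising: no change — [tulkev]
  B Apocope: no change — [tulkev]
  C Geminate Reduction: no change — [tulkev]
  D Palatal Assibilation: no change — [tulkev]
  E Final Obstruent Devoicing: [tulkev] → [tulkef]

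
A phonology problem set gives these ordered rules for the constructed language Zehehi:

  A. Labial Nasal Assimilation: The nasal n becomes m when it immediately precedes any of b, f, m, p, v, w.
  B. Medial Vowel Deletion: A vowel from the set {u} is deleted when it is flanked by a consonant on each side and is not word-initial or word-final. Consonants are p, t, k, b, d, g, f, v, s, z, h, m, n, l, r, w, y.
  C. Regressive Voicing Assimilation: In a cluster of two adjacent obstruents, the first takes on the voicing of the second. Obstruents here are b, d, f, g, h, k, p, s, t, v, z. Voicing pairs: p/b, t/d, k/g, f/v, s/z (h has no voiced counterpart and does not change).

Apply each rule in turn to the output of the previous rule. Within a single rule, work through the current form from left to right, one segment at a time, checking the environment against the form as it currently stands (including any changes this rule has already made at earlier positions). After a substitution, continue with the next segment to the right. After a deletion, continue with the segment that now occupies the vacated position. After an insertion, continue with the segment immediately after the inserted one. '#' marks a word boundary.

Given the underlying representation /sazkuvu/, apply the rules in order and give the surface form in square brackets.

[sasgvu]

A Labial Nasal Assimilation: no change — [sazkuvu]
B Medial Vowel Deletion: [sazkuvu] → [sazkvu]
C Regressive Voicing Assimilation: [sazkvu] → [sasgvu]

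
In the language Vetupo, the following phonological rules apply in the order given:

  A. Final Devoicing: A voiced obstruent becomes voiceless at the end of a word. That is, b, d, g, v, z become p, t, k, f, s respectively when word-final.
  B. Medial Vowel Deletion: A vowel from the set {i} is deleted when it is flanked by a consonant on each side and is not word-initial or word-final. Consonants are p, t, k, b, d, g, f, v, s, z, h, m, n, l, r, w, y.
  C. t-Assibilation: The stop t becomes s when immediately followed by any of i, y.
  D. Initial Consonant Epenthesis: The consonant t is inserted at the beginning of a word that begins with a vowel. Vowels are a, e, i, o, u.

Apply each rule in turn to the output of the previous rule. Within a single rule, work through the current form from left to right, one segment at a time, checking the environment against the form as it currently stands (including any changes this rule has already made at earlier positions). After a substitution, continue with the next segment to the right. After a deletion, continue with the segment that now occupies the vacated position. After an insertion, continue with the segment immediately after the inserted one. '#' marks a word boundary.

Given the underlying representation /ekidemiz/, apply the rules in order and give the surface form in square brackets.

A Final Devoicing: [ekidemiz] → [ekidemis]
B Medial Vowel Deletion: [ekidemis] → [ekdems]
C t-Assibilation: no change — [ekdems]
D Initial Consonant Epenthesis: [ekdems] → [tekdems]

[tekdems]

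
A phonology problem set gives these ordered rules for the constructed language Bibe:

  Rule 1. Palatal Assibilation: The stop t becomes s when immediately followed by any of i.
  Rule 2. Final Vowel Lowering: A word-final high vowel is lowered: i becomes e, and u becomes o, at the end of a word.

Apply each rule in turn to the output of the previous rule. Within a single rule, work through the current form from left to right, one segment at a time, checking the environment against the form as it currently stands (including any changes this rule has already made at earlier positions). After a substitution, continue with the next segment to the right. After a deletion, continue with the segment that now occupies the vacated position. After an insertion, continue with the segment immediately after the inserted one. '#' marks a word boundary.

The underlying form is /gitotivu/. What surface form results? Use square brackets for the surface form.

Rule 1 Palatal Assibilation: [gitotivu] → [gitosivu]
Rule 2 Final Vowel Lowering: [gitosivu] → [gitosivo]

[gitosivo]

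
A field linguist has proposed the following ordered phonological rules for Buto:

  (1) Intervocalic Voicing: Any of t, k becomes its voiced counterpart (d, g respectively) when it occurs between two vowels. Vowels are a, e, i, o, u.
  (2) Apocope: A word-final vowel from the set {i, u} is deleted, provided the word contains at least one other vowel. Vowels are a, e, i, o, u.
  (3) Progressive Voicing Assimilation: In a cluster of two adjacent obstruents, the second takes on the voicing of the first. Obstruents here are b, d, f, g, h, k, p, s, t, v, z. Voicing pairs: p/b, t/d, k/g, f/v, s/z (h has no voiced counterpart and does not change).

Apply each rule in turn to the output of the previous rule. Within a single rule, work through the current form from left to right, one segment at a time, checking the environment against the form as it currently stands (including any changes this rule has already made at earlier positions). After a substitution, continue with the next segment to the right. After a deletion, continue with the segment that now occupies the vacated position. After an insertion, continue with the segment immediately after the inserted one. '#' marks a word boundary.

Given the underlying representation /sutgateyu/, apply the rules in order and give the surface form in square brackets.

[sutkadey]

(1) Intervocalic Voicing: [sutgateyu] → [sutgadeyu]
(2) Apocope: [sutgadeyu] → [sutgadey]
(3) Progressive Voicing Assimilation: [sutgadey] → [sutkadey]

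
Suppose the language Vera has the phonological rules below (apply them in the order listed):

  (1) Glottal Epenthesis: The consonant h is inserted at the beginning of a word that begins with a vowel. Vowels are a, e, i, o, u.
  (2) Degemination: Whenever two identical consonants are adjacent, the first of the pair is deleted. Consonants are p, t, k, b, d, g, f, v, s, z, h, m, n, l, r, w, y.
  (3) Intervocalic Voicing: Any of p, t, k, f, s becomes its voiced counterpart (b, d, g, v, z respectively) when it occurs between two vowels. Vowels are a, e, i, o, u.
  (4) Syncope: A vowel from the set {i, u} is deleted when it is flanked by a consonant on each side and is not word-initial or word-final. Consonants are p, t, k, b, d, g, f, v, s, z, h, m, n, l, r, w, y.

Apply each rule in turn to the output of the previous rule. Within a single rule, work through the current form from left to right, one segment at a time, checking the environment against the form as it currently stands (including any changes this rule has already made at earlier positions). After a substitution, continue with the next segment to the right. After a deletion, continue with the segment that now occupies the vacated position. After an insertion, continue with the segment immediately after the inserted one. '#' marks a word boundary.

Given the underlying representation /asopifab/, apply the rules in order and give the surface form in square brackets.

[hazobvab]

(1) Glottal Epenthesis: [asopifab] → [hasopifab]
(2) Degemination: no change — [hasopifab]
(3) Intervocalic Voicing: [hasopifab] → [hazobivab]
(4) Syncope: [hazobivab] → [hazobvab]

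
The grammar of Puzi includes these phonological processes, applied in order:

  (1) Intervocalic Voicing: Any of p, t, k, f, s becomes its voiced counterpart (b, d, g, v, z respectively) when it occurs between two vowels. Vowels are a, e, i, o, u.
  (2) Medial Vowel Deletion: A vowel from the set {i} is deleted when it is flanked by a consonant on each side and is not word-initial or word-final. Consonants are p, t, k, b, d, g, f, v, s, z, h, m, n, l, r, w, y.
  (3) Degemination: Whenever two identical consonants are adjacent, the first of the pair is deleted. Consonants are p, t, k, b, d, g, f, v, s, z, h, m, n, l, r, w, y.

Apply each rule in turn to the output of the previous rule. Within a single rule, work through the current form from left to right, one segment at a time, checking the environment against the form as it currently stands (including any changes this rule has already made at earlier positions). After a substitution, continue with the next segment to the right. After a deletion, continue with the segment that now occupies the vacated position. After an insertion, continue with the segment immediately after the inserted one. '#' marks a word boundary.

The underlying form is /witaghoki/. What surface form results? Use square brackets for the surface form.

(1) Intervocalic Voicing: [witaghoki] → [widaghogi]
(2) Medial Vowel Deletion: [widaghogi] → [wdaghogi]
(3) Degemination: no change — [wdaghogi]

[wdaghogi]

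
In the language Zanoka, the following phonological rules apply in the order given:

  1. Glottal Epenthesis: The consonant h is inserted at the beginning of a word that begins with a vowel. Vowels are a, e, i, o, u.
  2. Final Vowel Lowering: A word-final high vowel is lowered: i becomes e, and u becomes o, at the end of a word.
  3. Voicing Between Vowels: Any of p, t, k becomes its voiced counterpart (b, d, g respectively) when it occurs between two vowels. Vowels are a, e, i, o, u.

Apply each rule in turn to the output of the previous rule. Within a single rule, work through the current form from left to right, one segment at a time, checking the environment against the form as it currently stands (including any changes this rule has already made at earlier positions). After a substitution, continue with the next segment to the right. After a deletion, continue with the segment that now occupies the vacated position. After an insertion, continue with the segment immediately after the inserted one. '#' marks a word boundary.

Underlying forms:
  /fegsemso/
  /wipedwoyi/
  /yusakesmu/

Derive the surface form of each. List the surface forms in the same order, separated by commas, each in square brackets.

[fegsemso], [wibedwoye], [yusagesmo]

/fegsemso/:
  1 Glottal Epenthesis: no change — [fegsemso]
  2 Final Vowel Lowering: no change — [fegsemso]
  3 Voicing Between Vowels: no change — [fegsemso]
/wipedwoyi/:
  1 Glottal Epenthesis: no change — [wipedwoyi]
  2 Final Vowel Lowering: [wipedwoyi] → [wipedwoye]
  3 Voicing Between Vowels: [wipedwoye] → [wibedwoye]
/yusakesmu/:
  1 Glottal Epenthesis: no change — [yusakesmu]
  2 Final Vowel Lowering: [yusakesmu] → [yusakesmo]
  3 Voicing Between Vowels: [yusakesmo] → [yusagesmo]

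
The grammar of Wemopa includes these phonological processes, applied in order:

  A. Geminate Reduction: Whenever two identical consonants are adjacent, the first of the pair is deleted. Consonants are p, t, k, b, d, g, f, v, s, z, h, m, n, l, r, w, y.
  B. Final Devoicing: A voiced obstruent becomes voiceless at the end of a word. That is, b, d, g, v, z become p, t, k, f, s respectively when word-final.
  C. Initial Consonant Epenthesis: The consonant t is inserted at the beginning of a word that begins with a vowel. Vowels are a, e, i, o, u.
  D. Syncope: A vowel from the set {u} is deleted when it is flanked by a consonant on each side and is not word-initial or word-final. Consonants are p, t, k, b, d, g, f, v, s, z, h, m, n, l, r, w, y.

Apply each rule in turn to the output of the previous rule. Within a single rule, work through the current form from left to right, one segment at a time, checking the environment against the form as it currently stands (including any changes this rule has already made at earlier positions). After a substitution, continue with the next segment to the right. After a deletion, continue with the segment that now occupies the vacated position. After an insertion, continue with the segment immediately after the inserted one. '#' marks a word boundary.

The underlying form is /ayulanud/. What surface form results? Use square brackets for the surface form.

[taylant]

A Geminate Reduction: no change — [ayulanud]
B Final Devoicing: [ayulanud] → [ayulanut]
C Initial Consonant Epenthesis: [ayulanut] → [tayulanut]
D Syncope: [tayulanut] → [taylant]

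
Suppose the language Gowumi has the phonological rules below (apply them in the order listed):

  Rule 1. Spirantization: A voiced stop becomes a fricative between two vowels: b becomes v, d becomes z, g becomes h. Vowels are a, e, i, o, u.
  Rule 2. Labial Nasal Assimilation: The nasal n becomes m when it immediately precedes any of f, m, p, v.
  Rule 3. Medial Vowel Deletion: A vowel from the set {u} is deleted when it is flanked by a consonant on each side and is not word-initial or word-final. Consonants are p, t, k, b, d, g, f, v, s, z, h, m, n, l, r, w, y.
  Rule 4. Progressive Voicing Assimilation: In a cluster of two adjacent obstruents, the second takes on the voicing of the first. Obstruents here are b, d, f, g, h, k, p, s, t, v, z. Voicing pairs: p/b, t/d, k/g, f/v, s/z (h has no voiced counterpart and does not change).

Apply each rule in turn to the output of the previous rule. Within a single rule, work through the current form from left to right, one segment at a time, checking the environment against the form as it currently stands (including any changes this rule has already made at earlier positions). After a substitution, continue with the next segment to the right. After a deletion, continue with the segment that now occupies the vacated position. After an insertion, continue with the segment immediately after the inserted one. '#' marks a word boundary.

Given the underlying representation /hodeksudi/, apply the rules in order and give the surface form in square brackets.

[hozekssi]

Rule 1 Spirantization: [hodeksudi] → [hozeksuzi]
Rule 2 Labial Nasal Assimilation: no change — [hozeksuzi]
Rule 3 Medial Vowel Deletion: [hozeksuzi] → [hozekszi]
Rule 4 Progressive Voicing Assimilation: [hozekszi] → [hozekssi]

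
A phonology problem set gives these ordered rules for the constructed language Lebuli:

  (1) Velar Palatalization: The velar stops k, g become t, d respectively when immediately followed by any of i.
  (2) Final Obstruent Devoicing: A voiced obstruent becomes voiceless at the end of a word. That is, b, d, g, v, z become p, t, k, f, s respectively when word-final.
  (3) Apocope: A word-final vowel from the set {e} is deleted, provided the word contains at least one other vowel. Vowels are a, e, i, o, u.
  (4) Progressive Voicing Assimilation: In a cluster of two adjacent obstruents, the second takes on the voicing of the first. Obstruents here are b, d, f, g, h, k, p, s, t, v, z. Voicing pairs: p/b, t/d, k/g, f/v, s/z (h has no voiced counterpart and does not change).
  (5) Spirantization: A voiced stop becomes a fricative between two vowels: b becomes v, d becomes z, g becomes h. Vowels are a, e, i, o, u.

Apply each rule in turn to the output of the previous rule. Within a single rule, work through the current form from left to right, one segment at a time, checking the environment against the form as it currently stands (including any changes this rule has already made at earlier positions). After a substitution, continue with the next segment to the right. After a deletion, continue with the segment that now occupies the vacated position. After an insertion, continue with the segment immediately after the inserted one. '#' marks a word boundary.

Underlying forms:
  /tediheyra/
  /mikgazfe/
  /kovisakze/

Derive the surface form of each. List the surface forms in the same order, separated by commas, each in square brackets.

[teziheyra], [mikkazv], [kovisaks]

/tediheyra/:
  (1) Velar Palatalization: no change — [tediheyra]
  (2) Final Obstruent Devoicing: no change — [tediheyra]
  (3) Apocope: no change — [tediheyra]
  (4) Progressive Voicing Assimilation: no change — [tediheyra]
  (5) Spirantization: [tediheyra] → [teziheyra]
/mikgazfe/:
  (1) Velar Palatalization: no change — [mikgazfe]
  (2) Final Obstruent Devoicing: no change — [mikgazfe]
  (3) Apocope: [mikgazfe] → [mikgazf]
  (4) Progressive Voicing Assimilation: [mikgazf] → [mikkazv]
  (5) Spirantization: no change — [mikkazv]
/kovisakze/:
  (1) Velar Palatalization: no change — [kovisakze]
  (2) Final Obstruent Devoicing: no change — [kovisakze]
  (3) Apocope: [kovisakze] → [kovisakz]
  (4) Progressive Voicing Assimilation: [kovisakz] → [kovisaks]
  (5) Spirantization: no change — [kovisaks]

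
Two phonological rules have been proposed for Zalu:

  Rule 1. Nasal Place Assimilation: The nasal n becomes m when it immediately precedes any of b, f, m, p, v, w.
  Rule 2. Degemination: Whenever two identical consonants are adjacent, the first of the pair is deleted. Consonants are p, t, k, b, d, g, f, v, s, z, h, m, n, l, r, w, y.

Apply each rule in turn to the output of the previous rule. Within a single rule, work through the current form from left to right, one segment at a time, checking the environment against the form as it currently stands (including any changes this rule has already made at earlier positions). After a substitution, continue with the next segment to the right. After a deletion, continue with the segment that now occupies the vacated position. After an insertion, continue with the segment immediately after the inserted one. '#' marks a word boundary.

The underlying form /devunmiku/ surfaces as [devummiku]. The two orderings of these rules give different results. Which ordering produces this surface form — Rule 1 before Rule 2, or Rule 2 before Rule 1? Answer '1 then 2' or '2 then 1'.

2 then 1

Order 1 then 2:
  1 Nasal Place Assimilation: [devunmiku] → [devummiku]
  2 Degemination: [devummiku] → [devumiku]
  result: [devumiku]
Order 2 then 1:
  2 Degemination: no change — [devunmiku]
  1 Nasal Place Assimilation: [devunmiku] → [devummiku]
  result: [devummiku]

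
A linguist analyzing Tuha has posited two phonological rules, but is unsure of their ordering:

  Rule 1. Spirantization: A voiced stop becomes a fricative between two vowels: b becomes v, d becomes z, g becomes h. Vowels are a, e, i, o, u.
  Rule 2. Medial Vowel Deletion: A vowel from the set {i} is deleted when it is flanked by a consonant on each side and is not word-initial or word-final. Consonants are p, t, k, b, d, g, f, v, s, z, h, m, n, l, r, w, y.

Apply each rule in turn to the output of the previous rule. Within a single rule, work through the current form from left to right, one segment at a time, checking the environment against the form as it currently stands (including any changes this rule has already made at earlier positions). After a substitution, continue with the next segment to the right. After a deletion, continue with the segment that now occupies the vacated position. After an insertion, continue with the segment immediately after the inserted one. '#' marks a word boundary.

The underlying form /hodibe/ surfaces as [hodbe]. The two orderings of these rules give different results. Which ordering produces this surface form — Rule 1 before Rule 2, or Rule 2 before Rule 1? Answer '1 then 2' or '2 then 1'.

2 then 1

Order 1 then 2:
  1 Spirantization: [hodibe] → [hozive]
  2 Medial Vowel Deletion: [hozive] → [hozve]
  result: [hozve]
Order 2 then 1:
  2 Medial Vowel Deletion: [hodibe] → [hodbe]
  1 Spirantization: no change — [hodbe]
  result: [hodbe]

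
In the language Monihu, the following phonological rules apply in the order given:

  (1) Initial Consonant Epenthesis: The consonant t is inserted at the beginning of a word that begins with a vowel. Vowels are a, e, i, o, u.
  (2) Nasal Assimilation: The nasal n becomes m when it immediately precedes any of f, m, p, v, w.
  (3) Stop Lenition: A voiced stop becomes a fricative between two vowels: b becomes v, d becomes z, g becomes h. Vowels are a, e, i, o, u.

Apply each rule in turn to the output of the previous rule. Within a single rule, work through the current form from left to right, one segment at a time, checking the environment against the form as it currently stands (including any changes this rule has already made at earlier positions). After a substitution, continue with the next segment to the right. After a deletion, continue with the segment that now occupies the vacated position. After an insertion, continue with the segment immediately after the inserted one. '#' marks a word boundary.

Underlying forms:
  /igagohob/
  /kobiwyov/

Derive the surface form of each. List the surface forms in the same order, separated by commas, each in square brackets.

[tihahohob], [koviwyov]

/igagohob/:
  (1) Initial Consonant Epenthesis: [igagohob] → [tigagohob]
  (2) Nasal Assimilation: no change — [tigagohob]
  (3) Stop Lenition: [tigagohob] → [tihahohob]
/kobiwyov/:
  (1) Initial Consonant Epenthesis: no change — [kobiwyov]
  (2) Nasal Assimilation: no change — [kobiwyov]
  (3) Stop Lenition: [kobiwyov] → [koviwyov]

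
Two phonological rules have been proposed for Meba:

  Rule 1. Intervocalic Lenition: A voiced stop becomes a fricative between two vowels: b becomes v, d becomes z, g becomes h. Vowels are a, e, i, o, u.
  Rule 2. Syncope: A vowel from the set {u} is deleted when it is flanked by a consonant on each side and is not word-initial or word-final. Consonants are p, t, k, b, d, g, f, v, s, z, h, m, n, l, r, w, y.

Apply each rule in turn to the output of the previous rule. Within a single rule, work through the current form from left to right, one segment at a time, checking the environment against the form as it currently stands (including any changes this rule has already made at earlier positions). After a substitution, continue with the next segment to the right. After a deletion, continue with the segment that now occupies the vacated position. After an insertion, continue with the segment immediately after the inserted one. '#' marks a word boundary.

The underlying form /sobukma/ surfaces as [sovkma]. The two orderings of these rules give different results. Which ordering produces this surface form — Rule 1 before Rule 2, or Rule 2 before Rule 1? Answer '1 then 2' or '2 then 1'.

Order 1 then 2:
  1 Intervocalic Lenition: [sobukma] → [sovukma]
  2 Syncope: [sovukma] → [sovkma]
  result: [sovkma]
Order 2 then 1:
  2 Syncope: [sobukma] → [sobkma]
  1 Intervocalic Lenition: no change — [sobkma]
  result: [sobkma]

1 then 2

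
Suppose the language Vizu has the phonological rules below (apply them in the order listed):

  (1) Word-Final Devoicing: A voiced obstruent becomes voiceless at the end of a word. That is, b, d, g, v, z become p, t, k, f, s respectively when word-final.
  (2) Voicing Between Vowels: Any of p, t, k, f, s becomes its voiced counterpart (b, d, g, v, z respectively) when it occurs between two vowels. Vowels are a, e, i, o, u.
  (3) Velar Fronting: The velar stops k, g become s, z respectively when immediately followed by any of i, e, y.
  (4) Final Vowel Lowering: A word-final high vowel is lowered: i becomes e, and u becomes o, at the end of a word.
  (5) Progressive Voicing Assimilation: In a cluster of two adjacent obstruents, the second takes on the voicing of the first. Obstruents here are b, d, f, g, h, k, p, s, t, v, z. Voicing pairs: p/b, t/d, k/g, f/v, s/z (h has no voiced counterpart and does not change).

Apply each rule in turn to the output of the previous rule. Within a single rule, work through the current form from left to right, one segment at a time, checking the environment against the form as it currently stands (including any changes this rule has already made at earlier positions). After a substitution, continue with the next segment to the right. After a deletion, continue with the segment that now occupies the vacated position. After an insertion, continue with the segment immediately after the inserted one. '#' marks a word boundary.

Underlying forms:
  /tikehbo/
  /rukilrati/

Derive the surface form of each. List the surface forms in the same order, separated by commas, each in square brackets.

/tikehbo/:
  (1) Word-Final Devoicing: no change — [tikehbo]
  (2) Voicing Between Vowels: [tikehbo] → [tigehbo]
  (3) Velar Fronting: [tigehbo] → [tizehbo]
  (4) Final Vowel Lowering: no change — [tizehbo]
  (5) Progressive Voicing Assimilation: [tizehbo] → [tizehpo]
/rukilrati/:
  (1) Word-Final Devoicing: no change — [rukilrati]
  (2) Voicing Between Vowels: [rukilrati] → [rugilradi]
  (3) Velar Fronting: [rugilradi] → [ruzilradi]
  (4) Final Vowel Lowering: [ruzilradi] → [ruzilrade]
  (5) Progressive Voicing Assimilation: no change — [ruzilrade]

[tizehpo], [ruzilrade]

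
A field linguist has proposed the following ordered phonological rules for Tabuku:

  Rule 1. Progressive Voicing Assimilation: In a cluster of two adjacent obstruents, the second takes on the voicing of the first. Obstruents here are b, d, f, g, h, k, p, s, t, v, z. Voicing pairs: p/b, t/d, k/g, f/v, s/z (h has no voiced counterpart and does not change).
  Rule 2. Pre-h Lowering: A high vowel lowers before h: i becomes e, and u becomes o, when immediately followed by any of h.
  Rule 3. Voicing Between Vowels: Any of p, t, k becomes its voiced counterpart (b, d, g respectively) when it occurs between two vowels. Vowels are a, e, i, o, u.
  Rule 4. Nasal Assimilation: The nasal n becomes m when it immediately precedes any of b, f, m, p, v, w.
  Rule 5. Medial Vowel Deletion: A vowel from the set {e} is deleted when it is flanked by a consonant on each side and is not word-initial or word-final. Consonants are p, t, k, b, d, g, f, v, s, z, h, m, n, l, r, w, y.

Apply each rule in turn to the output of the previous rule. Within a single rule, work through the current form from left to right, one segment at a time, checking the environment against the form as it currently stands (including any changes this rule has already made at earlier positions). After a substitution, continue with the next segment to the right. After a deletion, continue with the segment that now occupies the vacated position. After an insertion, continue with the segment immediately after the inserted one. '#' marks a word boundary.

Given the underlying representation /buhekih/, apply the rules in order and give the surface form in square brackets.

Rule 1 Progressive Voicing Assimilation: no change — [buhekih]
Rule 2 Pre-h Lowering: [buhekih] → [bohekeh]
Rule 3 Voicing Between Vowels: [bohekeh] → [bohegeh]
Rule 4 Nasal Assimilation: no change — [bohegeh]
Rule 5 Medial Vowel Deletion: [bohegeh] → [bohgh]

[bohgh]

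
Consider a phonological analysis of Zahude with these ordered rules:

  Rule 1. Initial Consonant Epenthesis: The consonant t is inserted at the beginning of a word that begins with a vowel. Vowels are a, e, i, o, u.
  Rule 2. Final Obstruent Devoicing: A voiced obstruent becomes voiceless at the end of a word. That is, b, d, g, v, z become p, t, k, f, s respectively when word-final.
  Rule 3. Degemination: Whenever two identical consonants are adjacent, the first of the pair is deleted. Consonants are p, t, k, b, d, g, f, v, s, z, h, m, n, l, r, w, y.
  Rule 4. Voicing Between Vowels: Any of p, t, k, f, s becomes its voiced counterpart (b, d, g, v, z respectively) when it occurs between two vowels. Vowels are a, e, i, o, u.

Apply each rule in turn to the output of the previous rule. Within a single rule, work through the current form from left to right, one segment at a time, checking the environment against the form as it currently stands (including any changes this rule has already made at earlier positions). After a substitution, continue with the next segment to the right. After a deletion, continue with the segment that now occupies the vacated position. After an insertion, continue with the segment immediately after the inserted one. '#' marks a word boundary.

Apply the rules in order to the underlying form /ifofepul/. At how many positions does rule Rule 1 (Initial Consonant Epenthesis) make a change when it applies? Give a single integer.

Rule 1 Initial Consonant Epenthesis: [ifofepul] → [tifofepul]
Rule 2 Final Obstruent Devoicing: no change — [tifofepul]
Rule 3 Degemination: no change — [tifofepul]
Rule 4 Voicing Between Vowels: [tifofepul] → [tivovebul]
Rule Rule 1 changed 1 position(s).

1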